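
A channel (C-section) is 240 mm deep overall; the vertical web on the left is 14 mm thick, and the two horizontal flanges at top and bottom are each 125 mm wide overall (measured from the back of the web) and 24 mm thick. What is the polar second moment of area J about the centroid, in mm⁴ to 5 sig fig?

Decompose the section into non-overlapping parts with the origin at the bottom-left of its bounding rectangle.
Web: 14 × 240, A = 3 360 mm², y = 120 mm, Ī = 16 128 000 mm⁴.
Top flange (beyond web): 111 × 24, A = 2 664 mm², y = 228 mm, Ī = 127 872 mm⁴.
Bottom flange (beyond web): 111 × 24, A = 2 664 mm², y = 12 mm, Ī = 127 872 mm⁴.
By symmetry the centroid is at mid-height, ȳ = 120 mm.
Transfer each piece to the centroidal x-axis using Ī + A·d² with d = y − 120:
  web: d = 0 mm → contributes +16 128 000 mm⁴
  top flange (beyond web): d = 108 mm → contributes +31 200 768 mm⁴
  bottom flange (beyond web): d = -108 mm → contributes +31 200 768 mm⁴
Total I = 78 529 536 mm⁴.
For the y-axis: x̄ = 45.32873 mm.
Repeating about the centroidal y-axis gives I_y = 13 574 437 mm⁴.
Polar second moment: J = I_x + I_y = 92 103 973 mm⁴.

J ≈ 9.2104 × 10⁷ mm⁴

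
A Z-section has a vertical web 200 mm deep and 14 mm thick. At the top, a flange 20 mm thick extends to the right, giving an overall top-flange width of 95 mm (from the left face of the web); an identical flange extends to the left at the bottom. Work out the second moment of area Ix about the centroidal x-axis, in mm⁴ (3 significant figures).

Split into non-overlapping primitives; take the origin at the lower-left of the bounding box.
Web: 14 × 200, A = 2 800 mm², y = 100 mm, Ī = 9 333 333 mm⁴.
Top flange (beyond web): 81 × 20, A = 1 620 mm², y = 190 mm, Ī = 54 000 mm⁴.
Bottom flange (beyond web): 81 × 20, A = 1 620 mm², y = 10 mm, Ī = 54 000 mm⁴.
Centroid: ȳ = ΣA·y / ΣA = 100 mm.
Transfer each piece to the centroidal x-axis using Ī + A·d² with d = y − 100:
  web: d = 0 mm → contributes +9 333 333 mm⁴
  top flange (beyond web): d = 90 mm → contributes +13 176 000 mm⁴
  bottom flange (beyond web): d = -90 mm → contributes +13 176 000 mm⁴
Total I = 35 685 333 mm⁴.

Ix ≈ 3.57 × 10⁷ mm⁴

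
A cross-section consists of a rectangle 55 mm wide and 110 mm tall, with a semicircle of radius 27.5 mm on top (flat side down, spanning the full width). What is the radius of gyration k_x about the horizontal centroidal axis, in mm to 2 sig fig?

k_x ≈ 38 mm

Decompose the section into non-overlapping parts with the origin at the bottom-left of its bounding rectangle.
Rectangular body: 55 × 110, A = 6 050 mm², y = 55 mm, Ī = 6 100 417 mm⁴.
Semicircular cap: semicircle r = 27.5, A = 1 188 mm², y = 121.7 mm, Ī = 62 772 mm⁴.
Centroid: ȳ = ΣA·y / ΣA = 65.94 mm.
Transfer each piece to the horizontal centroidal axis using Ī + A·d² with d = y − 65.94:
  rectangular body: d = -10.94 mm → contributes +6 824 815 mm⁴
  semicircular cap: d = 55.73 mm → contributes +3 752 104 mm⁴
Total I = 10 576 919 mm⁴.
Radius of gyration: k = √(I/A) = √(10 576 919 / 7 238) = 38.23 mm.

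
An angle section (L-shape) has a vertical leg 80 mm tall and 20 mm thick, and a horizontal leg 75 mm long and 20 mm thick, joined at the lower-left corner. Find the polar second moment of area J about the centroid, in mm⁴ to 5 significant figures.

J ≈ 2.7240 × 10⁶ mm⁴

Break the section into simple shapes (no overlaps), measuring from the bottom-left corner of the bounding box.
Vertical leg: 20 × 80, A = 1 600 mm², y = 40 mm, Ī = 853333.3 mm⁴.
Horizontal leg (remainder): 55 × 20, A = 1 100 mm², y = 10 mm, Ī = 36666.67 mm⁴.
Centroid: ȳ = ΣA·y / ΣA = 27.77778 mm.
Transfer each piece to the centroidal x-axis using Ī + A·d² with d = y − 27.77778:
  vertical leg: d = 12.22222 mm → contributes +1 092 346 mm⁴
  horizontal leg (remainder): d = -17.77778 mm → contributes +384 321 mm⁴
Total I = 1 476 667 mm⁴.
For the y-axis: x̄ = 25.27778 mm.
Repeating about the centroidal y-axis gives I_y = 1 247 292 mm⁴.
Polar second moment: J = I_x + I_y = 2 723 958 mm⁴.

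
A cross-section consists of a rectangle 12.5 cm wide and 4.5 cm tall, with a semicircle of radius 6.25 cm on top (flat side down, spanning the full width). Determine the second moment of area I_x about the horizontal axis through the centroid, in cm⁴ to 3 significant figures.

I_x ≈ 968 cm⁴

Decompose the section into non-overlapping parts with the origin at the bottom-left of its bounding rectangle.
Rectangular body: 12.5 × 4.5, A = 56.25 cm², y = 2.25 cm, Ī = 94.922 cm⁴.
Semicircular cap: semicircle r = 6.25, A = 61.359 cm², y = 7.1526 cm, Ī = 167.48 cm⁴.
Centroid: ȳ = ΣA·y / ΣA = 4.8078 cm.
Transfer each piece to the horizontal axis through the centroid using Ī + A·d² with d = y − 4.8078:
  rectangular body: d = -2.5578 cm → contributes +462.92 cm⁴
  semicircular cap: d = 2.3448 cm → contributes +504.83 cm⁴
Total I = 967.76 cm⁴.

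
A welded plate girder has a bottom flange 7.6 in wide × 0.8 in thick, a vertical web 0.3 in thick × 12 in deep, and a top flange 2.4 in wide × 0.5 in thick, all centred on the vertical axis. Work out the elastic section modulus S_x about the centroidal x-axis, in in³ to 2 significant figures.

S_x ≈ 27 in³

Break the section into simple shapes (no overlaps), measuring from the bottom-left corner of the bounding box.
Bottom plate: 7.6 × 0.8, A = 6.08 in², y = 0.4 in, Ī = 0.3243 in⁴.
Web plate: 0.3 × 12, A = 3.6 in², y = 6.8 in, Ī = 43.2 in⁴.
Top plate: 2.4 × 0.5, A = 1.2 in², y = 13.05 in, Ī = 0.025 in⁴.
Centroid: ȳ = ΣA·y / ΣA = 3.913 in.
Transfer each piece to the centroidal x-axis using Ī + A·d² with d = y − 3.913:
  bottom plate: d = -3.513 in → contributes +75.35 in⁴
  web plate: d = 2.887 in → contributes +73.21 in⁴
  top plate: d = 9.137 in → contributes +100.2 in⁴
Total I = 248.8 in⁴.
Extreme fibre distance c = 9.387 in; S = I/c = 26.5 in³.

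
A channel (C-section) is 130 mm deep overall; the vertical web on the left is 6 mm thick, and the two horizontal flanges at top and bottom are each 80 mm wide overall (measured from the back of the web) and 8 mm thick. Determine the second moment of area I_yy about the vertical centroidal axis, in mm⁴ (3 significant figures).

I_yy ≈ 1.29 × 10⁶ mm⁴

Break the section into simple shapes (no overlaps), measuring from the bottom-left corner of the bounding box.
Web: 6 × 130, A = 780 mm², x = 3 mm, Ī = 2 340 mm⁴.
Top flange (beyond web): 74 × 8, A = 592 mm², x = 43 mm, Ī = 270 149 mm⁴.
Bottom flange (beyond web): 74 × 8, A = 592 mm², x = 43 mm, Ī = 270 149 mm⁴.
Centroid: x̄ = ΣA·x / ΣA = 27.114 mm.
Transfer each piece to the vertical centroidal axis using Ī + A·d² with d = x − 27.114:
  web: d = -24.114 mm → contributes +455 900 mm⁴
  top flange (beyond web): d = 15.886 mm → contributes +419 548 mm⁴
  bottom flange (beyond web): d = 15.886 mm → contributes +419 548 mm⁴
Total I = 1 294 997 mm⁴.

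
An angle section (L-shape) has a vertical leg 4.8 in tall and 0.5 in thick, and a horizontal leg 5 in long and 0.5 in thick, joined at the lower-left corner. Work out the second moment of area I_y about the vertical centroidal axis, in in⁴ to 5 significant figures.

I_y ≈ 11.105 in⁴

Split into non-overlapping primitives; take the origin at the lower-left of the bounding box.
Vertical leg: 0.5 × 4.8, A = 2.4 in², x = 0.25 in, Ī = 0.05 in⁴.
Horizontal leg (remainder): 4.5 × 0.5, A = 2.25 in², x = 2.75 in, Ī = 3.796875 in⁴.
Centroid: x̄ = ΣA·x / ΣA = 1.459677 in.
Transfer each piece to the vertical centroidal axis using Ī + A·d² with d = x − 1.459677:
  vertical leg: d = -1.209677 in → contributes +3.561967 in⁴
  horizontal leg (remainder): d = 1.290323 in → contributes +7.542973 in⁴
Total I = 11.10494 in⁴.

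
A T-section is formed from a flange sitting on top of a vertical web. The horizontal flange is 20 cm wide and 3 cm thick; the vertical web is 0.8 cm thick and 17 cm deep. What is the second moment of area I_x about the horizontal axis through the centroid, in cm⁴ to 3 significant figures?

Decompose the section into non-overlapping parts with the origin at the bottom-left of its bounding rectangle.
Flange: 20 × 3, A = 60 cm², y = 18.5 cm, Ī = 45 cm⁴.
Web: 0.8 × 17, A = 13.6 cm², y = 8.5 cm, Ī = 327.53 cm⁴.
Centroid: ȳ = ΣA·y / ΣA = 16.652 cm.
Transfer each piece to the horizontal axis through the centroid using Ī + A·d² with d = y − 16.652:
  flange: d = 1.8478 cm → contributes +249.87 cm⁴
  web: d = -8.1522 cm → contributes +1231.4 cm⁴
Total I = 1481.2 cm⁴.

I_x ≈ 1480 cm⁴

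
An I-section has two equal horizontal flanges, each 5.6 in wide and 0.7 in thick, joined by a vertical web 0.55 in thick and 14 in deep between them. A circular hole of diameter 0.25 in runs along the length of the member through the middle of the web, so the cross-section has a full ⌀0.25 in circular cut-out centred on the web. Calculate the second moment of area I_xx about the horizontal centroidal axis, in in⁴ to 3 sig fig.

Decompose the section into non-overlapping parts with the origin at the bottom-left of its bounding rectangle.
Bottom flange: 5.6 × 0.7, A = 3.92 in², y = 0.35 in, Ī = 0.16007 in⁴.
Web: 0.55 × 14, A = 7.7 in², y = 7.7 in, Ī = 125.77 in⁴.
Top flange: 5.6 × 0.7, A = 3.92 in², y = 15.05 in, Ī = 0.16007 in⁴.
Hole (subtracted): ⌀0.25, A = 0.049087 in², y = 7.7 in, Ī = 0.00019175 in⁴.
By symmetry the centroid is at mid-height, ȳ = 7.7 in.
Transfer each piece to the horizontal centroidal axis using Ī + A·d² with d = y − 7.7:
  bottom flange: d = -7.35 in → contributes +211.93 in⁴
  web: d = 0 in → contributes +125.77 in⁴
  top flange: d = 7.35 in → contributes +211.93 in⁴
  hole: d = 0 in → contributes −0.00019175 in⁴
Total I = 549.62 in⁴.

I_xx ≈ 550 in⁴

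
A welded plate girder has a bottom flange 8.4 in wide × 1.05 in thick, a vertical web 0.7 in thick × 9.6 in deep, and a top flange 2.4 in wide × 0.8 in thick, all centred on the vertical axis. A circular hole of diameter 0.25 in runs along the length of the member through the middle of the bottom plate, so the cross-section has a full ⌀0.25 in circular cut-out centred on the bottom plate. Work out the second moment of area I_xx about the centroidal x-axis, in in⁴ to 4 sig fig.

Break the section into simple shapes (no overlaps), measuring from the bottom-left corner of the bounding box.
Bottom plate: 8.4 × 1.05, A = 8.82 in², y = 0.525 in, Ī = 0.810338 in⁴.
Web plate: 0.7 × 9.6, A = 6.72 in², y = 5.85 in, Ī = 51.6096 in⁴.
Top plate: 2.4 × 0.8, A = 1.92 in², y = 11.05 in, Ī = 0.1024 in⁴.
Hole (subtracted): ⌀0.25, A = 0.0490874 in², y = 0.525 in, Ī = 0.000191748 in⁴.
Centroid: ȳ = ΣA·y / ΣA = 3.74091 in.
Transfer each piece to the centroidal x-axis using Ī + A·d² with d = y − 3.74091:
  bottom plate: d = -3.21591 in → contributes +92.0277 in⁴
  web plate: d = 2.10909 in → contributes +81.5018 in⁴
  top plate: d = 7.30909 in → contributes +102.674 in⁴
  hole: d = -3.21591 in → contributes −0.507859 in⁴
Total I = 275.696 in⁴.

I_xx ≈ 275.7 in⁴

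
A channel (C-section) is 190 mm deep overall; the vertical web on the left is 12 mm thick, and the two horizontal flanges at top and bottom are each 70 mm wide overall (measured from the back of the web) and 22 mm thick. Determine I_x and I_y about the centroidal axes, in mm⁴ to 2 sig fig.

I_x ≈ 2.5 × 10⁷ mm⁴, I_y ≈ 2.2 × 10⁶ mm⁴

Break the section into simple shapes (no overlaps), measuring from the bottom-left corner of the bounding box.
Web: 12 × 190, A = 2 280 mm², y = 95 mm, Ī = 6 859 000 mm⁴.
Top flange (beyond web): 58 × 22, A = 1 276 mm², y = 179 mm, Ī = 51 465 mm⁴.
Bottom flange (beyond web): 58 × 22, A = 1 276 mm², y = 11 mm, Ī = 51 465 mm⁴.
By symmetry the centroid is at mid-height, ȳ = 95 mm.
Transfer each piece to the centroidal x-axis using Ī + A·d² with d = y − 95:
  web: d = 0 mm → contributes +6 859 000 mm⁴
  top flange (beyond web): d = 84 mm → contributes +9 054 921 mm⁴
  bottom flange (beyond web): d = -84 mm → contributes +9 054 921 mm⁴
Total I = 24 968 843 mm⁴.
For the y-axis: x̄ = 24.49 mm.
Repeating about the centroidal y-axis gives I_y = 2 217 882 mm⁴.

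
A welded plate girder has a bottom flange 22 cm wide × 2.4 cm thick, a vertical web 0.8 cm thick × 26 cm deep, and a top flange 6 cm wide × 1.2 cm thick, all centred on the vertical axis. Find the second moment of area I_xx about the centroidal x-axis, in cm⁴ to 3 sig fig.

I_xx ≈ 7920 cm⁴

Break the section into simple shapes (no overlaps), measuring from the bottom-left corner of the bounding box.
Bottom plate: 22 × 2.4, A = 52.8 cm², y = 1.2 cm, Ī = 25.344 cm⁴.
Web plate: 0.8 × 26, A = 20.8 cm², y = 15.4 cm, Ī = 1171.7 cm⁴.
Top plate: 6 × 1.2, A = 7.2 cm², y = 29 cm, Ī = 0.864 cm⁴.
Centroid: ȳ = ΣA·y / ΣA = 7.3327 cm.
Transfer each piece to the centroidal x-axis using Ī + A·d² with d = y − 7.3327:
  bottom plate: d = -6.1327 cm → contributes +2011.1 cm⁴
  web plate: d = 8.0673 cm → contributes +2525.4 cm⁴
  top plate: d = 21.667 cm → contributes +3381.1 cm⁴
Total I = 7917.6 cm⁴.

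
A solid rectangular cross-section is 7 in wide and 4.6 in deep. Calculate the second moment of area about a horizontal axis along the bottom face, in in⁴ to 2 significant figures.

I_base ≈ 230 in⁴

The section: 7 × 4.6, A = 32.2 in², y = 2.3 in, Ī = 56.78 in⁴.
Transfer it to the base of the section using Ī + A·d² with d = y − 0:
  the section: d = 2.3 in → contributes +227.1 in⁴
Total I = 227.1 in⁴.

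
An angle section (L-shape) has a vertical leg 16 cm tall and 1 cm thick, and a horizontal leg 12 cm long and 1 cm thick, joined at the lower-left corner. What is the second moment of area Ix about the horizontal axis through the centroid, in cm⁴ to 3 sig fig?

Break the section into simple shapes (no overlaps), measuring from the bottom-left corner of the bounding box.
Vertical leg: 1 × 16, A = 16 cm², y = 8 cm, Ī = 341.33 cm⁴.
Horizontal leg (remainder): 11 × 1, A = 11 cm², y = 0.5 cm, Ī = 0.91667 cm⁴.
Centroid: ȳ = ΣA·y / ΣA = 4.9444 cm.
Transfer each piece to the horizontal axis through the centroid using Ī + A·d² with d = y − 4.9444:
  vertical leg: d = 3.0556 cm → contributes +490.72 cm⁴
  horizontal leg (remainder): d = -4.4444 cm → contributes +218.2 cm⁴
Total I = 708.92 cm⁴.

Ix ≈ 709 cm⁴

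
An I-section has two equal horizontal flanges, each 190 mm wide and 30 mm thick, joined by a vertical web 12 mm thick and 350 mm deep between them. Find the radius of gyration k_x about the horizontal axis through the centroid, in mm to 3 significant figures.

k_x ≈ 171 mm

Decompose the section into non-overlapping parts with the origin at the bottom-left of its bounding rectangle.
Bottom flange: 190 × 30, A = 5 700 mm², y = 15 mm, Ī = 427 500 mm⁴.
Web: 12 × 350, A = 4 200 mm², y = 205 mm, Ī = 42 875 000 mm⁴.
Top flange: 190 × 30, A = 5 700 mm², y = 395 mm, Ī = 427 500 mm⁴.
By symmetry the centroid is at mid-height, ȳ = 205 mm.
Transfer each piece to the horizontal axis through the centroid using Ī + A·d² with d = y − 205:
  bottom flange: d = -190 mm → contributes +206 197 500 mm⁴
  web: d = 0 mm → contributes +42 875 000 mm⁴
  top flange: d = 190 mm → contributes +206 197 500 mm⁴
Total I = 455 270 000 mm⁴.
Radius of gyration: k = √(I/A) = √(455 270 000 / 15 600) = 170.83 mm.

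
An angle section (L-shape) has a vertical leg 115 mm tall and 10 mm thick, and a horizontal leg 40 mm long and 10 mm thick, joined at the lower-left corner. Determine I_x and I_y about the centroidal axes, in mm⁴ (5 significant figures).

I_x ≈ 1.9257 × 10⁶ mm⁴, I_y ≈ 1.2726 × 10⁵ mm⁴

Treat the section as a set of non-overlapping primitives; coordinates are from the bounding-box lower-left.
Vertical leg: 10 × 115, A = 1 150 mm², y = 57.5 mm, Ī = 1 267 396 mm⁴.
Horizontal leg (remainder): 30 × 10, A = 300 mm², y = 5 mm, Ī = 2 500 mm⁴.
Centroid: ȳ = ΣA·y / ΣA = 46.63793 mm.
Transfer each piece to the centroidal x-axis using Ī + A·d² with d = y − 46.63793:
  vertical leg: d = 10.86207 mm → contributes +1 403 078 mm⁴
  horizontal leg (remainder): d = -41.63793 mm → contributes +522615.2 mm⁴
Total I = 1 925 693 mm⁴.
For the y-axis: x̄ = 9.137931 mm.
Repeating about the centroidal y-axis gives I_y = 127255.7 mm⁴.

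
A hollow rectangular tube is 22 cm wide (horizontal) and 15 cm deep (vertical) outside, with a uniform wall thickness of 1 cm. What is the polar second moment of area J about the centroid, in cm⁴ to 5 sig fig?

J ≈ 7169.2 cm⁴

Treat the section as a set of non-overlapping primitives; coordinates are from the bounding-box lower-left.
Outer rectangle: 22 × 15, A = 330 cm², y = 7.5 cm, Ī = 6187.5 cm⁴.
Inner void (subtracted): 20 × 13, A = 260 cm², y = 7.5 cm, Ī = 3661.667 cm⁴.
By symmetry the centroid is at mid-height, ȳ = 7.5 cm.
All pieces are centred on the centroidal x-axis, so I = ΣĪ (holes subtracted) = 2525.833 cm⁴.
Repeating about the centroidal y-axis gives I_y = 4643.333 cm⁴.
Polar second moment: J = I_x + I_y = 7169.167 cm⁴.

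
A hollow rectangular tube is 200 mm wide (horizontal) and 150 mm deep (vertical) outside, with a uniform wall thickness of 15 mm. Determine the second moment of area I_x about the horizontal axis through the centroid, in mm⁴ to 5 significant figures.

Decompose the section into non-overlapping parts with the origin at the bottom-left of its bounding rectangle.
Outer rectangle: 200 × 150, A = 30 000 mm², y = 75 mm, Ī = 56 250 000 mm⁴.
Inner void (subtracted): 170 × 120, A = 20 400 mm², y = 75 mm, Ī = 24 480 000 mm⁴.
By symmetry the centroid is at mid-height, ȳ = 75 mm.
All pieces are centred on the horizontal axis through the centroid, so I = ΣĪ (holes subtracted) = 31 770 000 mm⁴.

I_x ≈ 3.1770 × 10⁷ mm⁴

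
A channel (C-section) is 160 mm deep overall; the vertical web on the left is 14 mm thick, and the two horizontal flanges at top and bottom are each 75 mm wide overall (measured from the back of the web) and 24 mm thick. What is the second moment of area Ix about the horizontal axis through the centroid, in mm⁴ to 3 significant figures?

Ix ≈ 1.85 × 10⁷ mm⁴

Decompose the section into non-overlapping parts with the origin at the bottom-left of its bounding rectangle.
Web: 14 × 160, A = 2 240 mm², y = 80 mm, Ī = 4 778 667 mm⁴.
Top flange (beyond web): 61 × 24, A = 1 464 mm², y = 148 mm, Ī = 70 272 mm⁴.
Bottom flange (beyond web): 61 × 24, A = 1 464 mm², y = 12 mm, Ī = 70 272 mm⁴.
By symmetry the centroid is at mid-height, ȳ = 80 mm.
Transfer each piece to the horizontal axis through the centroid using Ī + A·d² with d = y − 80:
  web: d = 0 mm → contributes +4 778 667 mm⁴
  top flange (beyond web): d = 68 mm → contributes +6 839 808 mm⁴
  bottom flange (beyond web): d = -68 mm → contributes +6 839 808 mm⁴
Total I = 18 458 283 mm⁴.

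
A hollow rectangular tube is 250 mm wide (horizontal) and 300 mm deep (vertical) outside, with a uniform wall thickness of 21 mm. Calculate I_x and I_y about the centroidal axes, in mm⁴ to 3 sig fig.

Break the section into simple shapes (no overlaps), measuring from the bottom-left corner of the bounding box.
Outer rectangle: 250 × 300, A = 75 000 mm², y = 150 mm, Ī = 562 500 000 mm⁴.
Inner void (subtracted): 208 × 258, A = 53 664 mm², y = 150 mm, Ī = 297 674 208 mm⁴.
By symmetry the centroid is at mid-height, ȳ = 150 mm.
All pieces are centred on the centroidal x-axis, so I = ΣĪ (holes subtracted) = 264 825 792 mm⁴.
Repeating about the centroidal y-axis gives I_y = 197 148 392 mm⁴.

I_x ≈ 2.65 × 10⁸ mm⁴, I_y ≈ 1.97 × 10⁸ mm⁴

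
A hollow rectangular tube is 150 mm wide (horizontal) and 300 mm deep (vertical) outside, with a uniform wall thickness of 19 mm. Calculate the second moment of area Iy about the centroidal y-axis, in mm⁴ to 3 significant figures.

Iy ≈ 5.37 × 10⁷ mm⁴

Decompose the section into non-overlapping parts with the origin at the bottom-left of its bounding rectangle.
Outer rectangle: 150 × 300, A = 45 000 mm², x = 75 mm, Ī = 84 375 000 mm⁴.
Inner void (subtracted): 112 × 262, A = 29 344 mm², x = 75 mm, Ī = 30 674 261 mm⁴.
By symmetry the centroid is at mid-width, x̄ = 75 mm.
All pieces are centred on the centroidal y-axis, so I = ΣĪ (holes subtracted) = 53 700 739 mm⁴.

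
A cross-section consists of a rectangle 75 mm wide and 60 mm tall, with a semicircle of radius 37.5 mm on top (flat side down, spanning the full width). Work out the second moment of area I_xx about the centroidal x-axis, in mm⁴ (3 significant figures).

I_xx ≈ 4.69 × 10⁶ mm⁴

Split into non-overlapping primitives; take the origin at the lower-left of the bounding box.
Rectangular body: 75 × 60, A = 4 500 mm², y = 30 mm, Ī = 1 350 000 mm⁴.
Semicircular cap: semicircle r = 37.5, A = 2208.9 mm², y = 75.915 mm, Ī = 217 049 mm⁴.
Centroid: ȳ = ΣA·y / ΣA = 45.118 mm.
Transfer each piece to the centroidal x-axis using Ī + A·d² with d = y − 45.118:
  rectangular body: d = -15.118 mm → contributes +2 378 464 mm⁴
  semicircular cap: d = 30.798 mm → contributes +2 312 218 mm⁴
Total I = 4 690 682 mm⁴.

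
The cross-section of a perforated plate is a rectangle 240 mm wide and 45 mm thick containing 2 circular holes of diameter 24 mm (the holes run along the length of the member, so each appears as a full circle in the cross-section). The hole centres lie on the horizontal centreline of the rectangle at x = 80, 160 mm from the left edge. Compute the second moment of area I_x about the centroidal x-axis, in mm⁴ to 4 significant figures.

Break the section into simple shapes (no overlaps), measuring from the bottom-left corner of the bounding box.
Plate: 240 × 45, A = 10 800 mm², y = 22.5 mm, Ī = 1 822 500 mm⁴.
Hole 1 (subtracted): ⌀24, A = 452.389 mm², y = 22.5 mm, Ī = 16 286 mm⁴.
Hole 2 (subtracted): ⌀24, A = 452.389 mm², y = 22.5 mm, Ī = 16 286 mm⁴.
By symmetry the centroid is at mid-height, ȳ = 22.5 mm.
All pieces are centred on the centroidal x-axis, so I = ΣĪ (holes subtracted) = 1 789 928 mm⁴.

I_x ≈ 1.790 × 10⁶ mm⁴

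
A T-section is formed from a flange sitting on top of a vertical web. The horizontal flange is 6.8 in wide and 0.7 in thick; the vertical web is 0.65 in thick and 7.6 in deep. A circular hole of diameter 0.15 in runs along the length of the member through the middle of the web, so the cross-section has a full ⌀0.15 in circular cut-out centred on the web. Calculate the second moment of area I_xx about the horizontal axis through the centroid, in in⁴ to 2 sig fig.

Treat the section as a set of non-overlapping primitives; coordinates are from the bounding-box lower-left.
Flange: 6.8 × 0.7, A = 4.76 in², y = 7.95 in, Ī = 0.1944 in⁴.
Web: 0.65 × 7.6, A = 4.94 in², y = 3.8 in, Ī = 23.78 in⁴.
Hole (subtracted): ⌀0.15, A = 0.01767 in², y = 3.8 in, Ī = 0.00002485 in⁴.
Centroid: ȳ = ΣA·y / ΣA = 5.84 in.
Transfer each piece to the horizontal axis through the centroid using Ī + A·d² with d = y − 5.84:
  flange: d = 2.11 in → contributes +21.38 in⁴
  web: d = -2.04 in → contributes +44.34 in⁴
  hole: d = -2.04 in → contributes −0.07358 in⁴
Total I = 65.65 in⁴.

I_xx ≈ 66 in⁴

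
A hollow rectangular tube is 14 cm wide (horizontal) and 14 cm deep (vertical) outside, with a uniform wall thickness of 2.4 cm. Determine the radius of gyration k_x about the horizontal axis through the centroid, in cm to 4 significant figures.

k_x ≈ 4.836 cm

Split into non-overlapping primitives; take the origin at the lower-left of the bounding box.
Outer rectangle: 14 × 14, A = 196 cm², y = 7 cm, Ī = 3201.33 cm⁴.
Inner void (subtracted): 9.2 × 9.2, A = 84.64 cm², y = 7 cm, Ī = 596.994 cm⁴.
By symmetry the centroid is at mid-height, ȳ = 7 cm.
All pieces are centred on the horizontal axis through the centroid, so I = ΣĪ (holes subtracted) = 2604.34 cm⁴.
Radius of gyration: k = √(I/A) = √(2604.34 / 111.36) = 4.83598 cm.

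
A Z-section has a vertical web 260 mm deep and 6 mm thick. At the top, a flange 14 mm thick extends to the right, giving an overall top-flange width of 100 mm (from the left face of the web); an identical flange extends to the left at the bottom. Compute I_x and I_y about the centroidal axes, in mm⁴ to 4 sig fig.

I_x ≈ 4.865 × 10⁷ mm⁴, I_y ≈ 8.523 × 10⁶ mm⁴

Split into non-overlapping primitives; take the origin at the lower-left of the bounding box.
Web: 6 × 260, A = 1 560 mm², y = 130 mm, Ī = 8 788 000 mm⁴.
Top flange (beyond web): 94 × 14, A = 1 316 mm², y = 253 mm, Ī = 21494.7 mm⁴.
Bottom flange (beyond web): 94 × 14, A = 1 316 mm², y = 7 mm, Ī = 21494.7 mm⁴.
Centroid: ȳ = ΣA·y / ΣA = 130 mm.
Transfer each piece to the centroidal x-axis using Ī + A·d² with d = y − 130:
  web: d = 0 mm → contributes +8 788 000 mm⁴
  top flange (beyond web): d = 123 mm → contributes +19 931 259 mm⁴
  bottom flange (beyond web): d = -123 mm → contributes +19 931 259 mm⁴
Total I = 48 650 517 mm⁴.
For the y-axis: x̄ = 97 mm.
Repeating about the centroidal y-axis gives I_y = 8 522 709 mm⁴.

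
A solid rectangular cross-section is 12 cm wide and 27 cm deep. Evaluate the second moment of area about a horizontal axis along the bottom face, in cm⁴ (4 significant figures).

I_base ≈ 7.873 × 10⁴ cm⁴

The section: 12 × 27, A = 324 cm², y = 13.5 cm, Ī = 19 683 cm⁴.
Transfer it to the bottom edge using Ī + A·d² with d = y − 0:
  the section: d = 13.5 cm → contributes +78 732 cm⁴
Total I = 78 732 cm⁴.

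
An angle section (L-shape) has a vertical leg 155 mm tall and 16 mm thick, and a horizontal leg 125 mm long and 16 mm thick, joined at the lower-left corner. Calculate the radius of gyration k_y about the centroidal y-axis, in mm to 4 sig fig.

k_y ≈ 36.99 mm

Decompose the section into non-overlapping parts with the origin at the bottom-left of its bounding rectangle.
Vertical leg: 16 × 155, A = 2 480 mm², x = 8 mm, Ī = 52906.7 mm⁴.
Horizontal leg (remainder): 109 × 16, A = 1 744 mm², x = 70.5 mm, Ī = 1 726 705 mm⁴.
Centroid: x̄ = ΣA·x / ΣA = 33.8049 mm.
Transfer each piece to the centroidal y-axis using Ī + A·d² with d = x − 33.8049:
  vertical leg: d = -25.8049 mm → contributes +1 704 324 mm⁴
  horizontal leg (remainder): d = 36.6951 mm → contributes +4 075 051 mm⁴
Total I = 5 779 375 mm⁴.
Radius of gyration: k = √(I/A) = √(5 779 375 / 4 224) = 36.9895 mm.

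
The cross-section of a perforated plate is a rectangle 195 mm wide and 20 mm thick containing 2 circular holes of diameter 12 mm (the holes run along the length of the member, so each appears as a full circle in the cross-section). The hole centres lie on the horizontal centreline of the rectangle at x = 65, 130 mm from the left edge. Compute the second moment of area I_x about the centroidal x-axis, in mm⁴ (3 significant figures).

I_x ≈ 1.28 × 10⁵ mm⁴

Split into non-overlapping primitives; take the origin at the lower-left of the bounding box.
Plate: 195 × 20, A = 3 900 mm², y = 10 mm, Ī = 130 000 mm⁴.
Hole 1 (subtracted): ⌀12, A = 113.1 mm², y = 10 mm, Ī = 1017.9 mm⁴.
Hole 2 (subtracted): ⌀12, A = 113.1 mm², y = 10 mm, Ī = 1017.9 mm⁴.
By symmetry the centroid is at mid-height, ȳ = 10 mm.
All pieces are centred on the centroidal x-axis, so I = ΣĪ (holes subtracted) = 127 964 mm⁴.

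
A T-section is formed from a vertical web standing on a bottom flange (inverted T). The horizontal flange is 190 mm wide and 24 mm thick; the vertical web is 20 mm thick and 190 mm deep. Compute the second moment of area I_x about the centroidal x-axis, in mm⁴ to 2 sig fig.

I_x ≈ 3.5 × 10⁷ mm⁴

Treat the section as a set of non-overlapping primitives; coordinates are from the bounding-box lower-left.
Flange: 190 × 24, A = 4 560 mm², y = 12 mm, Ī = 218 880 mm⁴.
Web: 20 × 190, A = 3 800 mm², y = 119 mm, Ī = 11 431 667 mm⁴.
Centroid: ȳ = ΣA·y / ΣA = 60.64 mm.
Transfer each piece to the centroidal x-axis using Ī + A·d² with d = y − 60.64:
  flange: d = -48.64 mm → contributes +11 005 541 mm⁴
  web: d = 58.36 mm → contributes +24 375 660 mm⁴
Total I = 35 381 201 mm⁴.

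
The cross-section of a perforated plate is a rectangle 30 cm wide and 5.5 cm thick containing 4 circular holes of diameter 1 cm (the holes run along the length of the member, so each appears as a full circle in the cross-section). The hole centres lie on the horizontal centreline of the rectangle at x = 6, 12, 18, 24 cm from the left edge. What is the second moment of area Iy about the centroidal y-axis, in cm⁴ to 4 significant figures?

Break the section into simple shapes (no overlaps), measuring from the bottom-left corner of the bounding box.
Plate: 30 × 5.5, A = 165 cm², x = 15 cm, Ī = 12 375 cm⁴.
Hole 1 (subtracted): ⌀1, A = 0.785398 cm², x = 6 cm, Ī = 0.0490874 cm⁴.
Hole 2 (subtracted): ⌀1, A = 0.785398 cm², x = 12 cm, Ī = 0.0490874 cm⁴.
Hole 3 (subtracted): ⌀1, A = 0.785398 cm², x = 18 cm, Ī = 0.0490874 cm⁴.
Hole 4 (subtracted): ⌀1, A = 0.785398 cm², x = 24 cm, Ī = 0.0490874 cm⁴.
By symmetry the centroid is at mid-width, x̄ = 15 cm.
Transfer each piece to the centroidal y-axis using Ī + A·d² with d = x − 15:
  plate: d = 0 cm → contributes +12 375 cm⁴
  hole 1: d = -9 cm → contributes −63.6663 cm⁴
  hole 2: d = -3 cm → contributes −7.11767 cm⁴
  hole 3: d = 3 cm → contributes −7.11767 cm⁴
  hole 4: d = 9 cm → contributes −63.6663 cm⁴
Total I = 12233.4 cm⁴.

Iy ≈ 1.223 × 10⁴ cm⁴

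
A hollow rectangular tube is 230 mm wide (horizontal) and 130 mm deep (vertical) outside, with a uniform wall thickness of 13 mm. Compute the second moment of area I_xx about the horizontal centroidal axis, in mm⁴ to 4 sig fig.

I_xx ≈ 2.299 × 10⁷ mm⁴

Break the section into simple shapes (no overlaps), measuring from the bottom-left corner of the bounding box.
Outer rectangle: 230 × 130, A = 29 900 mm², y = 65 mm, Ī = 42 109 167 mm⁴.
Inner void (subtracted): 204 × 104, A = 21 216 mm², y = 65 mm, Ī = 19 122 688 mm⁴.
By symmetry the centroid is at mid-height, ȳ = 65 mm.
All pieces are centred on the horizontal centroidal axis, so I = ΣĪ (holes subtracted) = 22 986 479 mm⁴.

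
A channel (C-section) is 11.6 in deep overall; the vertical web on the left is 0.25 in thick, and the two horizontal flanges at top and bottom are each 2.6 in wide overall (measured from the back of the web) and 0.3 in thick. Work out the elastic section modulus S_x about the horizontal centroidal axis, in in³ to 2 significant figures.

S_x ≈ 13 in³

Split into non-overlapping primitives; take the origin at the lower-left of the bounding box.
Web: 0.25 × 11.6, A = 2.9 in², y = 5.8 in, Ī = 32.52 in⁴.
Top flange (beyond web): 2.35 × 0.3, A = 0.705 in², y = 11.45 in, Ī = 0.005288 in⁴.
Bottom flange (beyond web): 2.35 × 0.3, A = 0.705 in², y = 0.15 in, Ī = 0.005288 in⁴.
By symmetry the centroid is at mid-height, ȳ = 5.8 in.
Transfer each piece to the horizontal centroidal axis using Ī + A·d² with d = y − 5.8:
  web: d = 0 in → contributes +32.52 in⁴
  top flange (beyond web): d = 5.65 in → contributes +22.51 in⁴
  bottom flange (beyond web): d = -5.65 in → contributes +22.51 in⁴
Total I = 77.54 in⁴.
Extreme fibre distance c = 5.8 in; S = I/c = 13.37 in³.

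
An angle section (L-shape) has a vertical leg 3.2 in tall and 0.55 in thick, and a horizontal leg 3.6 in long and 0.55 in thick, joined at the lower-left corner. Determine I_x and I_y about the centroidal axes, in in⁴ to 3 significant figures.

I_x ≈ 3.05 in⁴, I_y ≈ 4.13 in⁴

Decompose the section into non-overlapping parts with the origin at the bottom-left of its bounding rectangle.
Vertical leg: 0.55 × 3.2, A = 1.76 in², y = 1.6 in, Ī = 1.5019 in⁴.
Horizontal leg (remainder): 3.05 × 0.55, A = 1.6775 in², y = 0.275 in, Ī = 0.042287 in⁴.
Centroid: ȳ = ΣA·y / ΣA = 0.9534 in.
Transfer each piece to the centroidal x-axis using Ī + A·d² with d = y − 0.9534:
  vertical leg: d = 0.6466 in → contributes +2.2377 in⁴
  horizontal leg (remainder): d = -0.6784 in → contributes +0.81432 in⁴
Total I = 3.052 in⁴.
For the y-axis: x̄ = 1.1534 in.
Repeating about the centroidal y-axis gives I_y = 4.1275 in⁴.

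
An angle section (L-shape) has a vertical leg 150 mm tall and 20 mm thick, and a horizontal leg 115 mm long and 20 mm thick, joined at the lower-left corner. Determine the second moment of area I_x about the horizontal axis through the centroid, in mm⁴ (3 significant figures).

Treat the section as a set of non-overlapping primitives; coordinates are from the bounding-box lower-left.
Vertical leg: 20 × 150, A = 3 000 mm², y = 75 mm, Ī = 5 625 000 mm⁴.
Horizontal leg (remainder): 95 × 20, A = 1 900 mm², y = 10 mm, Ī = 63 333 mm⁴.
Centroid: ȳ = ΣA·y / ΣA = 49.796 mm.
Transfer each piece to the horizontal axis through the centroid using Ī + A·d² with d = y − 49.796:
  vertical leg: d = 25.204 mm → contributes +7 530 737 mm⁴
  horizontal leg (remainder): d = -39.796 mm → contributes +3 072 392 mm⁴
Total I = 10 603 129 mm⁴.

I_x ≈ 1.06 × 10⁷ mm⁴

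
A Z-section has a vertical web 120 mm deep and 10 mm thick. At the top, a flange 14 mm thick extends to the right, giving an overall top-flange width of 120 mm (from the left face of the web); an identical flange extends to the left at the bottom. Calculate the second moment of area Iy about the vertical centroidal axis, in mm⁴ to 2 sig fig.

Iy ≈ 1.4 × 10⁷ mm⁴

Break the section into simple shapes (no overlaps), measuring from the bottom-left corner of the bounding box.
Web: 10 × 120, A = 1 200 mm², x = 115 mm, Ī = 10 000 mm⁴.
Top flange (beyond web): 110 × 14, A = 1 540 mm², x = 175 mm, Ī = 1 552 833 mm⁴.
Bottom flange (beyond web): 110 × 14, A = 1 540 mm², x = 55 mm, Ī = 1 552 833 mm⁴.
Centroid: x̄ = ΣA·x / ΣA = 115 mm.
Transfer each piece to the vertical centroidal axis using Ī + A·d² with d = x − 115:
  web: d = 0 mm → contributes +10 000 mm⁴
  top flange (beyond web): d = 60 mm → contributes +7 096 833 mm⁴
  bottom flange (beyond web): d = -60 mm → contributes +7 096 833 mm⁴
Total I = 14 203 667 mm⁴.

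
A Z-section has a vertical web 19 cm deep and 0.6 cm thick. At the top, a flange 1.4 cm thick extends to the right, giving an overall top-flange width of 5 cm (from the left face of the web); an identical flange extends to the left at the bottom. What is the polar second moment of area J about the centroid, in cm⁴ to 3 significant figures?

Treat the section as a set of non-overlapping primitives; coordinates are from the bounding-box lower-left.
Web: 0.6 × 19, A = 11.4 cm², y = 9.5 cm, Ī = 342.95 cm⁴.
Top flange (beyond web): 4.4 × 1.4, A = 6.16 cm², y = 18.3 cm, Ī = 1.0061 cm⁴.
Bottom flange (beyond web): 4.4 × 1.4, A = 6.16 cm², y = 0.7 cm, Ī = 1.0061 cm⁴.
Centroid: ȳ = ΣA·y / ΣA = 9.5 cm.
Transfer each piece to the centroidal x-axis using Ī + A·d² with d = y − 9.5:
  web: d = 0 cm → contributes +342.95 cm⁴
  top flange (beyond web): d = 8.8 cm → contributes +478.04 cm⁴
  bottom flange (beyond web): d = -8.8 cm → contributes +478.04 cm⁴
Total I = 1 299 cm⁴.
For the y-axis: x̄ = 4.7 cm.
Repeating about the centroidal y-axis gives I_y = 97.218 cm⁴.
Polar second moment: J = I_x + I_y = 1396.2 cm⁴.

J ≈ 1400 cm⁴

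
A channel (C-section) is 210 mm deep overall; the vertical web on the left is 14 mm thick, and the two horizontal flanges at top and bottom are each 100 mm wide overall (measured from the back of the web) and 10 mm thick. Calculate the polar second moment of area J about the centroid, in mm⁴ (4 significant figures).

J ≈ 3.184 × 10⁷ mm⁴

Split into non-overlapping primitives; take the origin at the lower-left of the bounding box.
Web: 14 × 210, A = 2 940 mm², y = 105 mm, Ī = 10 804 500 mm⁴.
Top flange (beyond web): 86 × 10, A = 860 mm², y = 205 mm, Ī = 7166.67 mm⁴.
Bottom flange (beyond web): 86 × 10, A = 860 mm², y = 5 mm, Ī = 7166.67 mm⁴.
By symmetry the centroid is at mid-height, ȳ = 105 mm.
Transfer each piece to the centroidal x-axis using Ī + A·d² with d = y − 105:
  web: d = 0 mm → contributes +10 804 500 mm⁴
  top flange (beyond web): d = 100 mm → contributes +8 607 167 mm⁴
  bottom flange (beyond web): d = -100 mm → contributes +8 607 167 mm⁴
Total I = 28 018 833 mm⁴.
For the y-axis: x̄ = 25.4549 mm.
Repeating about the centroidal y-axis gives I_y = 3 820 989 mm⁴.
Polar second moment: J = I_x + I_y = 31 839 822 mm⁴.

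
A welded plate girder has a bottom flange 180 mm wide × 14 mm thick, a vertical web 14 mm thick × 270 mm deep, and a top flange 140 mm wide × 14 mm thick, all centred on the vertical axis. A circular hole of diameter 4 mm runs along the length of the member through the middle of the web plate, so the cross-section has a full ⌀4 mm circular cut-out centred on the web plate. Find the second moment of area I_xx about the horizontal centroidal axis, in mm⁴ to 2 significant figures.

I_xx ≈ 1.1 × 10⁸ mm⁴

Decompose the section into non-overlapping parts with the origin at the bottom-left of its bounding rectangle.
Bottom plate: 180 × 14, A = 2 520 mm², y = 7 mm, Ī = 41 160 mm⁴.
Web plate: 14 × 270, A = 3 780 mm², y = 149 mm, Ī = 22 963 500 mm⁴.
Top plate: 140 × 14, A = 1 960 mm², y = 291 mm, Ī = 32 013 mm⁴.
Hole (subtracted): ⌀4, A = 12.57 mm², y = 149 mm, Ī = 12.57 mm⁴.
Centroid: ȳ = ΣA·y / ΣA = 139.4 mm.
Transfer each piece to the horizontal centroidal axis using Ī + A·d² with d = y − 139.4:
  bottom plate: d = -132.4 mm → contributes +44 188 275 mm⁴
  web plate: d = 9.642 mm → contributes +23 314 904 mm⁴
  top plate: d = 151.6 mm → contributes +45 102 667 mm⁴
  hole: d = 9.642 mm → contributes −1 181 mm⁴
Total I = 112 604 666 mm⁴.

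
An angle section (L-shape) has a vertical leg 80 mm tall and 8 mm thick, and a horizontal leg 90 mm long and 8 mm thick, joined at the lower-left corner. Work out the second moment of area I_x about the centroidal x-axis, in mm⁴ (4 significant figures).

Break the section into simple shapes (no overlaps), measuring from the bottom-left corner of the bounding box.
Vertical leg: 8 × 80, A = 640 mm², y = 40 mm, Ī = 341 333 mm⁴.
Horizontal leg (remainder): 82 × 8, A = 656 mm², y = 4 mm, Ī = 3498.67 mm⁴.
Centroid: ȳ = ΣA·y / ΣA = 21.7778 mm.
Transfer each piece to the centroidal x-axis using Ī + A·d² with d = y − 21.7778:
  vertical leg: d = 18.2222 mm → contributes +553 845 mm⁴
  horizontal leg (remainder): d = -17.7778 mm → contributes +210 827 mm⁴
Total I = 764 672 mm⁴.

I_x ≈ 7.647 × 10⁵ mm⁴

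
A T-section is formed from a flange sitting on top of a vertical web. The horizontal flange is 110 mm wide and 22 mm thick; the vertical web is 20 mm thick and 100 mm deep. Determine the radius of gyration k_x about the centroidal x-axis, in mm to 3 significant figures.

Split into non-overlapping primitives; take the origin at the lower-left of the bounding box.
Flange: 110 × 22, A = 2 420 mm², y = 111 mm, Ī = 97 607 mm⁴.
Web: 20 × 100, A = 2 000 mm², y = 50 mm, Ī = 1 666 667 mm⁴.
Centroid: ȳ = ΣA·y / ΣA = 83.398 mm.
Transfer each piece to the centroidal x-axis using Ī + A·d² with d = y − 83.398:
  flange: d = 27.602 mm → contributes +1 941 308 mm⁴
  web: d = -33.398 mm → contributes +3 897 545 mm⁴
Total I = 5 838 853 mm⁴.
Radius of gyration: k = √(I/A) = √(5 838 853 / 4 420) = 36.346 mm.

k_x ≈ 36.3 mm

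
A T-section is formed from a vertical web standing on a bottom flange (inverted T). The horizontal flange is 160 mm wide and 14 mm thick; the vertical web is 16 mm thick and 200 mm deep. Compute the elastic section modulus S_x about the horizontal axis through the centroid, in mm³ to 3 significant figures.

Treat the section as a set of non-overlapping primitives; coordinates are from the bounding-box lower-left.
Flange: 160 × 14, A = 2 240 mm², y = 7 mm, Ī = 36 587 mm⁴.
Web: 16 × 200, A = 3 200 mm², y = 114 mm, Ī = 10 666 667 mm⁴.
Centroid: ȳ = ΣA·y / ΣA = 69.941 mm.
Transfer each piece to the horizontal axis through the centroid using Ī + A·d² with d = y − 69.941:
  flange: d = -62.941 mm → contributes +8 910 552 mm⁴
  web: d = 44.059 mm → contributes +16 878 442 mm⁴
Total I = 25 788 995 mm⁴.
Extreme fibre distance c = 144.06 mm; S = I/c = 179 017 mm³.

S_x ≈ 1.79 × 10⁵ mm³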